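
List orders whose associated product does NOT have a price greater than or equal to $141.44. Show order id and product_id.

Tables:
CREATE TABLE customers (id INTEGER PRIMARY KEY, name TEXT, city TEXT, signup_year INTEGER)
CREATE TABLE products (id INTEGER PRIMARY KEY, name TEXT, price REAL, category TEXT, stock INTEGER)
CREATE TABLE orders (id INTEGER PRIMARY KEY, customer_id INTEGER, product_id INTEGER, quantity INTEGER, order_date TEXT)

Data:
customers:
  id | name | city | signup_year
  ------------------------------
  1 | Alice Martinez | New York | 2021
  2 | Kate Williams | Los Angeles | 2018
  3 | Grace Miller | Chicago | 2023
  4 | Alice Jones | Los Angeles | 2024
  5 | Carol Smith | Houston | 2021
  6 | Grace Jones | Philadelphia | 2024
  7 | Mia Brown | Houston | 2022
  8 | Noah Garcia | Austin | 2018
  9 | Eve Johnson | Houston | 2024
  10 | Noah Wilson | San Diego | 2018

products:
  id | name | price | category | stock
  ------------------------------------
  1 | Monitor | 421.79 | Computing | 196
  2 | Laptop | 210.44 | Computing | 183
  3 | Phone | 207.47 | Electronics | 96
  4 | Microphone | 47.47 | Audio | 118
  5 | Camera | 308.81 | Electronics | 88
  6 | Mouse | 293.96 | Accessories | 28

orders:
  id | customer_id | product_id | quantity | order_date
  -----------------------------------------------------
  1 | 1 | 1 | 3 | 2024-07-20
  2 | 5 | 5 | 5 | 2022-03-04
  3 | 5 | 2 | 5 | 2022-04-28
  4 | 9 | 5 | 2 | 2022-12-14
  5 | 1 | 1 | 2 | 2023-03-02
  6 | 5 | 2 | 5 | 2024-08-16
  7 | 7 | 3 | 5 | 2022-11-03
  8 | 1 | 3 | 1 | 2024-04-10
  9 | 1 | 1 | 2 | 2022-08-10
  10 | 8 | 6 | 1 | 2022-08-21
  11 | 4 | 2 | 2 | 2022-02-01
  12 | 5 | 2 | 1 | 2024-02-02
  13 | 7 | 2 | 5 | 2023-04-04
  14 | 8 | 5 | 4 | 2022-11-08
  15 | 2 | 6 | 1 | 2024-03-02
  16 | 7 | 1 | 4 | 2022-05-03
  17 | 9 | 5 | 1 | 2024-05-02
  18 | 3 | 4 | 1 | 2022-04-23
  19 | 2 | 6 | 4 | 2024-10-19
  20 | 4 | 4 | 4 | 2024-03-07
SELECT id, product_id FROM orders WHERE product_id NOT IN (SELECT id FROM products WHERE price >= 141.44)

Execution result:
id | product_id
18 | 4
20 | 4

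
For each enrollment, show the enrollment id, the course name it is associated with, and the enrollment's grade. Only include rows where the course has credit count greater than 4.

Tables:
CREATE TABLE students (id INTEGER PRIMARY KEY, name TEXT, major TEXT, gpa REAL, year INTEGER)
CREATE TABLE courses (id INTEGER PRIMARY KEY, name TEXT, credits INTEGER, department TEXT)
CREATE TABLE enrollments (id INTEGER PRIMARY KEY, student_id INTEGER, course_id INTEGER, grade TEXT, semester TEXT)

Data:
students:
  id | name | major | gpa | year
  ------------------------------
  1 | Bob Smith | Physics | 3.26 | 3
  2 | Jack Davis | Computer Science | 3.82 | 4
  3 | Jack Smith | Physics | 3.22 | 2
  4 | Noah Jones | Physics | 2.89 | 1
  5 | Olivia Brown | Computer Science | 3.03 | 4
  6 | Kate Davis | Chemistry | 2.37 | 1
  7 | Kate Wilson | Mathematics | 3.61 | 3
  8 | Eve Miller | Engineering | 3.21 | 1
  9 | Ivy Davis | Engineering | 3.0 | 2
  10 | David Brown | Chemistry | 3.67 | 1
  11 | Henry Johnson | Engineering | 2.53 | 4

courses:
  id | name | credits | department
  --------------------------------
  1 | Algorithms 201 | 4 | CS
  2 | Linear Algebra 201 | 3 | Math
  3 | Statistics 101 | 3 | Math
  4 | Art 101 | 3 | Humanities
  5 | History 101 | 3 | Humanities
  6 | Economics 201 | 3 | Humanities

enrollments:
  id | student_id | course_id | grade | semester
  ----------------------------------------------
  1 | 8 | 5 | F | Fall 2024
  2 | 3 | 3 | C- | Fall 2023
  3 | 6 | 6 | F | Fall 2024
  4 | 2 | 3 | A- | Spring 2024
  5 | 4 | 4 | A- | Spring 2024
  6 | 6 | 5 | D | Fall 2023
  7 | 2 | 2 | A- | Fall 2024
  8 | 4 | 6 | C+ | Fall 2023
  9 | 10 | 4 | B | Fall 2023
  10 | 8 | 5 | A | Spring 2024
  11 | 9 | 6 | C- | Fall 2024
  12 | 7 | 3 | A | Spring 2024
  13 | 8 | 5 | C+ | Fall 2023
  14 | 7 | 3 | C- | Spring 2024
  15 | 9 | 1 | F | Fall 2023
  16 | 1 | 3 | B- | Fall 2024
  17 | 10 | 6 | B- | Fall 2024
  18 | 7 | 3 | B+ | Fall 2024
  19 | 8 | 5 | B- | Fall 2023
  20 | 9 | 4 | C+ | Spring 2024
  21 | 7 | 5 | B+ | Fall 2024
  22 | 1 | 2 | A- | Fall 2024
SELECT c.id, p.name AS course, c.grade FROM enrollments c JOIN courses p ON c.course_id = p.id WHERE p.credits > 4

Execution result:
(no rows)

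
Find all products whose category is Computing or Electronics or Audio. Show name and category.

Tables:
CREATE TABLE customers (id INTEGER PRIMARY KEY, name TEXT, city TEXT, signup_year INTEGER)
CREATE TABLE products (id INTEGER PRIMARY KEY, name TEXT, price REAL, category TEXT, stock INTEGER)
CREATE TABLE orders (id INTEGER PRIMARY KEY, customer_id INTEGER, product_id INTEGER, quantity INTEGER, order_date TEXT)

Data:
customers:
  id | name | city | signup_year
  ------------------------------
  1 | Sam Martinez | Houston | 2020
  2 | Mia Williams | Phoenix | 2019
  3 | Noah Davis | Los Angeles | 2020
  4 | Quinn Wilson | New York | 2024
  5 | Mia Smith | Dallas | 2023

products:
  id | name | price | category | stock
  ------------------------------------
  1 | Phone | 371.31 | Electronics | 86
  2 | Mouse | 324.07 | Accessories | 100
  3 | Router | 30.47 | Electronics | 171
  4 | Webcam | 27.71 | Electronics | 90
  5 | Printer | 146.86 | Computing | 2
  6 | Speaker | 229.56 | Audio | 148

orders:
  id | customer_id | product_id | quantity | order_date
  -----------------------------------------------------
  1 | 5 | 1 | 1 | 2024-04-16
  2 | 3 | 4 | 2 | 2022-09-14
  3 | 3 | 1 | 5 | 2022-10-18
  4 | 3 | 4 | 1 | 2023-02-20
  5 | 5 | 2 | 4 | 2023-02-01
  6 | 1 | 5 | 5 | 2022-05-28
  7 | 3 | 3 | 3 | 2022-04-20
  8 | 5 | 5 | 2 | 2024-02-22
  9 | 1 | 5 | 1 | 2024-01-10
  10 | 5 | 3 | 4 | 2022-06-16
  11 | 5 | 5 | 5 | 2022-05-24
SELECT name, category FROM products WHERE category IN ('Computing', 'Electronics', 'Audio')

Execution result:
name | category
Phone | Electronics
Router | Electronics
Webcam | Electronics
Printer | Computing
Speaker | Audio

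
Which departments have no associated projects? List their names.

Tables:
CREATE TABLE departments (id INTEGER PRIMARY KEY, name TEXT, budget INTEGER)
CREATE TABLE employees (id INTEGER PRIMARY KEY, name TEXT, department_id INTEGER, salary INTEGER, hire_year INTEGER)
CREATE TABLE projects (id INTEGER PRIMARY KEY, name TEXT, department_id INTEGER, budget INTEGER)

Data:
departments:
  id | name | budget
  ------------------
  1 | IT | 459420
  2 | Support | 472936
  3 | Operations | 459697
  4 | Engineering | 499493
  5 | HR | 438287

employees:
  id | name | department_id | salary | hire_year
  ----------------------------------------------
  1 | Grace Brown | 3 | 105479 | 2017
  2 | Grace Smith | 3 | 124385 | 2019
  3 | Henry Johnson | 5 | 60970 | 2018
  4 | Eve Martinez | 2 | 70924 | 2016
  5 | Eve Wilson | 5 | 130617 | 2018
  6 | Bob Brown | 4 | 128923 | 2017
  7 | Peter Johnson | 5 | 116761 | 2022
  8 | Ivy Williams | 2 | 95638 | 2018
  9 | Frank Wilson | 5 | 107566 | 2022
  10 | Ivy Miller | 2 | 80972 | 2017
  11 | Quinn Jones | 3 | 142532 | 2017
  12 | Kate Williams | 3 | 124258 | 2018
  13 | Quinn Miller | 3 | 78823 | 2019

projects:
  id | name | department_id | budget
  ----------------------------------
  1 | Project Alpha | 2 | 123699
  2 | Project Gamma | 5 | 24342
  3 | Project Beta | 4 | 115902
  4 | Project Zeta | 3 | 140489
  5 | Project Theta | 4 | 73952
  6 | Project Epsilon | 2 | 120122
SELECT p.name FROM departments p LEFT JOIN projects c ON c.department_id = p.id WHERE c.id IS NULL

Execution result:
IT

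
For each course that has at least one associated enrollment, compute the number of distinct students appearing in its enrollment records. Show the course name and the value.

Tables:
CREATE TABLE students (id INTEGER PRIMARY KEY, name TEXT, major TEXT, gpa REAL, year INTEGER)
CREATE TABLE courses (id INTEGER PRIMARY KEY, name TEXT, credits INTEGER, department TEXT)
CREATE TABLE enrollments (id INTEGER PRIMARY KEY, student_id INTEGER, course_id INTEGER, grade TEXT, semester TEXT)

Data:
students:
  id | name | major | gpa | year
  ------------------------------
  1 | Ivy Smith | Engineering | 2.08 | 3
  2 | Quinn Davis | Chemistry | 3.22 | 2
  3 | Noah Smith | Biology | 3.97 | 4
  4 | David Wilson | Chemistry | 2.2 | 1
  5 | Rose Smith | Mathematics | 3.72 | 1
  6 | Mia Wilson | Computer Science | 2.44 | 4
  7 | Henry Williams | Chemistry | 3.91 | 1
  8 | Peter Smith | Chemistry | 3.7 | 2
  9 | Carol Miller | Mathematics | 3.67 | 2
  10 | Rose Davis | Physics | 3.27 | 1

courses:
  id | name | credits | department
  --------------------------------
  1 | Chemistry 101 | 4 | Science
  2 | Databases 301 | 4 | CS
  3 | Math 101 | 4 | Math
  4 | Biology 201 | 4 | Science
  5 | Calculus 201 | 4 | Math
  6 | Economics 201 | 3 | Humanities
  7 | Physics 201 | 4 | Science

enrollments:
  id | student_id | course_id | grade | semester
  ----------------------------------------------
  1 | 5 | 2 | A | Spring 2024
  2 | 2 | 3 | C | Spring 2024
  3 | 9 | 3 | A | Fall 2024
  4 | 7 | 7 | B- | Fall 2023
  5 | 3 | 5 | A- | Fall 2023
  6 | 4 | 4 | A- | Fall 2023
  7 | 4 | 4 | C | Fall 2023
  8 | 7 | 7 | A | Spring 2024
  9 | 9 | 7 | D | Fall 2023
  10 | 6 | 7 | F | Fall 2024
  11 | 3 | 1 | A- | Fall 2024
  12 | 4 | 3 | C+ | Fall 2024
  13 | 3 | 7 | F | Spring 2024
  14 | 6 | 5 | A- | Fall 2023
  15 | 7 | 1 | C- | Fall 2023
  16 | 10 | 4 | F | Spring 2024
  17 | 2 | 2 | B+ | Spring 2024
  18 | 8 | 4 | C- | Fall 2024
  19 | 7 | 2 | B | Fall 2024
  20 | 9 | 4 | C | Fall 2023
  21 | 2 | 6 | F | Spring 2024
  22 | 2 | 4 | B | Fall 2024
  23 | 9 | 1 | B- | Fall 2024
SELECT p.name, COUNT(DISTINCT c.student_id) AS distinct_student_count FROM enrollments c JOIN courses p ON c.course_id = p.id GROUP BY p.id, p.name

Execution result:
name | distinct_student_count
Chemistry 101 | 3
Databases 301 | 3
Math 101 | 3
Biology 201 | 5
Calculus 201 | 2
Economics 201 | 1
Physics 201 | 4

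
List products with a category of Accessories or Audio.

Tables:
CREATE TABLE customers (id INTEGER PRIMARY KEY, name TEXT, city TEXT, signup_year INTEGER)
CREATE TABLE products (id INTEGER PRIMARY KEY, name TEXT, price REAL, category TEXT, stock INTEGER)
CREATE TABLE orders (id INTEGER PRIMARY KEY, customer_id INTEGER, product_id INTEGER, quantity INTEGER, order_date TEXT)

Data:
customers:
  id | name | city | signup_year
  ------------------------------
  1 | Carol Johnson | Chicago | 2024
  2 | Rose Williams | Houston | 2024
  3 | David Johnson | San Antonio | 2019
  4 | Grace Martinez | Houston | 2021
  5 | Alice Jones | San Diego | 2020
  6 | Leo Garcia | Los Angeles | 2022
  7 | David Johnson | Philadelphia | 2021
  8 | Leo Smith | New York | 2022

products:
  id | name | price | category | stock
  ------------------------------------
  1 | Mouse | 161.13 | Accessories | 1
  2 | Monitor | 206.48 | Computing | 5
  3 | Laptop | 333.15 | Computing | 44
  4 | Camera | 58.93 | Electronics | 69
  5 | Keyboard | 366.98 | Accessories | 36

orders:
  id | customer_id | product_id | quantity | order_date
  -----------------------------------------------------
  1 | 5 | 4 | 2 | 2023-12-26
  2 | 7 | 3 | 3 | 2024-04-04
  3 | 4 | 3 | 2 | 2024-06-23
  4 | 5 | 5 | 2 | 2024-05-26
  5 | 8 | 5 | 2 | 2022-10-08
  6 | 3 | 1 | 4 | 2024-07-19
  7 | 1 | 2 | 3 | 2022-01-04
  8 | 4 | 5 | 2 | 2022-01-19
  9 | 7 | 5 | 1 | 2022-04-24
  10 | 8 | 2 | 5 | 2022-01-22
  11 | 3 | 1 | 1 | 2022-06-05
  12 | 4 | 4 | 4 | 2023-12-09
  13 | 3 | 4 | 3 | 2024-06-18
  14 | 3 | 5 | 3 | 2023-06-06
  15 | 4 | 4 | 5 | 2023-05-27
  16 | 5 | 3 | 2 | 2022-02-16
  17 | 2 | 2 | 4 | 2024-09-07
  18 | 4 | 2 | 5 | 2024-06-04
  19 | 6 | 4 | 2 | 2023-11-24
SELECT name, category FROM products WHERE category IN ('Accessories', 'Audio')

Execution result:
name | category
Mouse | Accessories
Keyboard | Accessories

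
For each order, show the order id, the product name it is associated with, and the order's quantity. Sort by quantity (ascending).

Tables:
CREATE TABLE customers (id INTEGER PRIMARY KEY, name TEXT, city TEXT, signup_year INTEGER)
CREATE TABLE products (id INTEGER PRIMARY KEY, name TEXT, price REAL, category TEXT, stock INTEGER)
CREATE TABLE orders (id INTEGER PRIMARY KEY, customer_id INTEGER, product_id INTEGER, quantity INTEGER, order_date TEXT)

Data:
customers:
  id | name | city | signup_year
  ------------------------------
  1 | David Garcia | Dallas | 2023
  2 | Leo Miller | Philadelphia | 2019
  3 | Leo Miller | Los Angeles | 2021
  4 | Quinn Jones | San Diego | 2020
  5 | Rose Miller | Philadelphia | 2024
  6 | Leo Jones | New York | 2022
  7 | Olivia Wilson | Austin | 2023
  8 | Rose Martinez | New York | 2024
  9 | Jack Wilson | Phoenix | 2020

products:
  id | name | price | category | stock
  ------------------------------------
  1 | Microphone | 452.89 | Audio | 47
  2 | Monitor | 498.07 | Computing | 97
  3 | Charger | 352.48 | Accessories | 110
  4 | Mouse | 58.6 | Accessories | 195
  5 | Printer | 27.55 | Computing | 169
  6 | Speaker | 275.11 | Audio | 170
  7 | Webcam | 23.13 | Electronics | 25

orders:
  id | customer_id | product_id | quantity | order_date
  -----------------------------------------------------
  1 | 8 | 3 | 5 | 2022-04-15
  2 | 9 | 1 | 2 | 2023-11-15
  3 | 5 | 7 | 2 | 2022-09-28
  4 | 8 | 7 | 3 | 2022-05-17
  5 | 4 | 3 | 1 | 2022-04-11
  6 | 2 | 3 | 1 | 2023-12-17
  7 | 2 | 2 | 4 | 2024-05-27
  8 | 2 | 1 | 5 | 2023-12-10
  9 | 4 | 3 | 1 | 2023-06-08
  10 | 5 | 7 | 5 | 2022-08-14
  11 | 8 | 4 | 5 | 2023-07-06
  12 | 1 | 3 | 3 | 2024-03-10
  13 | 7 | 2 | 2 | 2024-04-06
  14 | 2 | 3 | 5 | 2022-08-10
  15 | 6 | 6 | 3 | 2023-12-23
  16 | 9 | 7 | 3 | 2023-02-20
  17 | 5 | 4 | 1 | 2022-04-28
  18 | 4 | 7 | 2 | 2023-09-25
SELECT c.id, p.name AS product, c.quantity FROM orders c JOIN products p ON c.product_id = p.id ORDER BY c.quantity ASC

Execution result:
id | product | quantity
5 | Charger | 1
6 | Charger | 1
9 | Charger | 1
17 | Mouse | 1
2 | Microphone | 2
3 | Webcam | 2
13 | Monitor | 2
18 | Webcam | 2
4 | Webcam | 3
12 | Charger | 3
15 | Speaker | 3
16 | Webcam | 3
7 | Monitor | 4
1 | Charger | 5
8 | Microphone | 5
10 | Webcam | 5
11 | Mouse | 5
14 | Charger | 5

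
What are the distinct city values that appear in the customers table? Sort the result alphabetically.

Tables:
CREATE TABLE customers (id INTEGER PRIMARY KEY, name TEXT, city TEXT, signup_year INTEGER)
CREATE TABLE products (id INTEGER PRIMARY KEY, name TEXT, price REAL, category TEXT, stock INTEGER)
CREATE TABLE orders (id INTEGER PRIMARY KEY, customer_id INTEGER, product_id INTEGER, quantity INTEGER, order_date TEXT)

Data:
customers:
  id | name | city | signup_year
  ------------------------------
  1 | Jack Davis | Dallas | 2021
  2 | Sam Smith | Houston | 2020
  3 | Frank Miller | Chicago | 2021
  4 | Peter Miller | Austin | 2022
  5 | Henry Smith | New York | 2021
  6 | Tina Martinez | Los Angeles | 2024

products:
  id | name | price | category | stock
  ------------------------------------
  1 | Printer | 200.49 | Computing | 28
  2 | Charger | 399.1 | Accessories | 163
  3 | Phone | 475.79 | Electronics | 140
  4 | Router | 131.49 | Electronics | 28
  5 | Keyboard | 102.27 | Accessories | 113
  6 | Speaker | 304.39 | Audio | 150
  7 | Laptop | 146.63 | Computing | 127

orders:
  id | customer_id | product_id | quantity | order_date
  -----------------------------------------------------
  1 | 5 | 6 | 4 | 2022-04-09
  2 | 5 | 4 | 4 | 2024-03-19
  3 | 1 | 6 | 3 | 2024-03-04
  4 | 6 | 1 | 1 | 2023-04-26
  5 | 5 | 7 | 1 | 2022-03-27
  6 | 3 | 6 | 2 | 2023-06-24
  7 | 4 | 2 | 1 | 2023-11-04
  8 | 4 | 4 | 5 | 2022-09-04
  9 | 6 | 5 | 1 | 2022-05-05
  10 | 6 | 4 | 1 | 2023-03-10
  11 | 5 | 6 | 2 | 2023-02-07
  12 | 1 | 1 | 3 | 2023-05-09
SELECT DISTINCT city FROM customers ORDER BY city

Execution result:
city
Austin
Chicago
Dallas
Houston
Los Angeles
New York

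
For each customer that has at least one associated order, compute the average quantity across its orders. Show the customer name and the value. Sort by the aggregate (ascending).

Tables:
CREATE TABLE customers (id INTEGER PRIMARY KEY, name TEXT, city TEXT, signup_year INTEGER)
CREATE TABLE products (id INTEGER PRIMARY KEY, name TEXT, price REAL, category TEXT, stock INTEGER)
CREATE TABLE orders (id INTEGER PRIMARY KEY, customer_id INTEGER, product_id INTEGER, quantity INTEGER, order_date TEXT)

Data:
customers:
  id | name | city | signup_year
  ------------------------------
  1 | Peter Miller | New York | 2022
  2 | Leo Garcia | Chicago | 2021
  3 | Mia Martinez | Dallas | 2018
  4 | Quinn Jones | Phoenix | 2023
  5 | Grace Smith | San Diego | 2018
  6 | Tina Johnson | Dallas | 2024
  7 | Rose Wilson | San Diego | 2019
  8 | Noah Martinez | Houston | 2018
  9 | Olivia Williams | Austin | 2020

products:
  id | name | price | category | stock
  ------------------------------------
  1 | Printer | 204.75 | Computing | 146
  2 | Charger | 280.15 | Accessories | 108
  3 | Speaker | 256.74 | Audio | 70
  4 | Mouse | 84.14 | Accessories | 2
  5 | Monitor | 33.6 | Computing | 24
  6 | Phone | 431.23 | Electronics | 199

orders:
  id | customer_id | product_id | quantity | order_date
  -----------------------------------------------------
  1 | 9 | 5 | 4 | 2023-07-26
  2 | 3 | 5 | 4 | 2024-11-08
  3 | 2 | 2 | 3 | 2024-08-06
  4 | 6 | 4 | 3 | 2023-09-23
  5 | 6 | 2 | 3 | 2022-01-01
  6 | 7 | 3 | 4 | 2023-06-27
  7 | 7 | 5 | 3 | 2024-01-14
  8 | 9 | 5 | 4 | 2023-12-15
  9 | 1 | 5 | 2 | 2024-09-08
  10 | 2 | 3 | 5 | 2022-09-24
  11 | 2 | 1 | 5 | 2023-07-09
SELECT p.name, AVG(c.quantity) AS avg_quantity FROM orders c JOIN customers p ON c.customer_id = p.id GROUP BY p.id, p.name ORDER BY avg_quantity ASC

Execution result:
name | avg_quantity
Peter Miller | 2.00
Tina Johnson | 3.00
Rose Wilson | 3.50
Mia Martinez | 4.00
Olivia Williams | 4.00
Leo Garcia | 4.33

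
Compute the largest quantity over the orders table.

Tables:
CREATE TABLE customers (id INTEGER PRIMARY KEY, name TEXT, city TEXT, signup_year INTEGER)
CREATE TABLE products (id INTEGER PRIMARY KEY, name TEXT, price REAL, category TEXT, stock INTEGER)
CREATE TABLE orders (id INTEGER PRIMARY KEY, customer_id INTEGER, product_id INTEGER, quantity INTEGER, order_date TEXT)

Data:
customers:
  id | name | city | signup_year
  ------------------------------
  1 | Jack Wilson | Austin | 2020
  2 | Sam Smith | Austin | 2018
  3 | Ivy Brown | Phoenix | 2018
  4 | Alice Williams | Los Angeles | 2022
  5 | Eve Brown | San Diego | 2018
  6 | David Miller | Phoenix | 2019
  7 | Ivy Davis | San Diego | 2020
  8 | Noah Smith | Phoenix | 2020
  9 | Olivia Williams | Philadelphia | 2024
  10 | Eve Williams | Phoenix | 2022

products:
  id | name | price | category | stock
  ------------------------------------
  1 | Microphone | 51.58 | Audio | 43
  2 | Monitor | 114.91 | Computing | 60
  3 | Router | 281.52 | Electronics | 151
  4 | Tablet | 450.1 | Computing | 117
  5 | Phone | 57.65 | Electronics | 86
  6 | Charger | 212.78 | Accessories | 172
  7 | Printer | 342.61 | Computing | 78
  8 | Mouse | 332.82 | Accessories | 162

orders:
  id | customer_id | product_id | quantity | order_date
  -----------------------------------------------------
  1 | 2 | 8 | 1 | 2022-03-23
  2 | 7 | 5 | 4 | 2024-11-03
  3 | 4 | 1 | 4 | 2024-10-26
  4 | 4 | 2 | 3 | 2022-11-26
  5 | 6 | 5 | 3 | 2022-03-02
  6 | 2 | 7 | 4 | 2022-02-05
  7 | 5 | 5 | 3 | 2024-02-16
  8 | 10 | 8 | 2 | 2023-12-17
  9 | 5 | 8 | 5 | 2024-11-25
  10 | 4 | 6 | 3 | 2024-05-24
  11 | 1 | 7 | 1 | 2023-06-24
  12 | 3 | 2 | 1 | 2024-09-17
SELECT MAX(quantity) FROM orders

Execution result:
5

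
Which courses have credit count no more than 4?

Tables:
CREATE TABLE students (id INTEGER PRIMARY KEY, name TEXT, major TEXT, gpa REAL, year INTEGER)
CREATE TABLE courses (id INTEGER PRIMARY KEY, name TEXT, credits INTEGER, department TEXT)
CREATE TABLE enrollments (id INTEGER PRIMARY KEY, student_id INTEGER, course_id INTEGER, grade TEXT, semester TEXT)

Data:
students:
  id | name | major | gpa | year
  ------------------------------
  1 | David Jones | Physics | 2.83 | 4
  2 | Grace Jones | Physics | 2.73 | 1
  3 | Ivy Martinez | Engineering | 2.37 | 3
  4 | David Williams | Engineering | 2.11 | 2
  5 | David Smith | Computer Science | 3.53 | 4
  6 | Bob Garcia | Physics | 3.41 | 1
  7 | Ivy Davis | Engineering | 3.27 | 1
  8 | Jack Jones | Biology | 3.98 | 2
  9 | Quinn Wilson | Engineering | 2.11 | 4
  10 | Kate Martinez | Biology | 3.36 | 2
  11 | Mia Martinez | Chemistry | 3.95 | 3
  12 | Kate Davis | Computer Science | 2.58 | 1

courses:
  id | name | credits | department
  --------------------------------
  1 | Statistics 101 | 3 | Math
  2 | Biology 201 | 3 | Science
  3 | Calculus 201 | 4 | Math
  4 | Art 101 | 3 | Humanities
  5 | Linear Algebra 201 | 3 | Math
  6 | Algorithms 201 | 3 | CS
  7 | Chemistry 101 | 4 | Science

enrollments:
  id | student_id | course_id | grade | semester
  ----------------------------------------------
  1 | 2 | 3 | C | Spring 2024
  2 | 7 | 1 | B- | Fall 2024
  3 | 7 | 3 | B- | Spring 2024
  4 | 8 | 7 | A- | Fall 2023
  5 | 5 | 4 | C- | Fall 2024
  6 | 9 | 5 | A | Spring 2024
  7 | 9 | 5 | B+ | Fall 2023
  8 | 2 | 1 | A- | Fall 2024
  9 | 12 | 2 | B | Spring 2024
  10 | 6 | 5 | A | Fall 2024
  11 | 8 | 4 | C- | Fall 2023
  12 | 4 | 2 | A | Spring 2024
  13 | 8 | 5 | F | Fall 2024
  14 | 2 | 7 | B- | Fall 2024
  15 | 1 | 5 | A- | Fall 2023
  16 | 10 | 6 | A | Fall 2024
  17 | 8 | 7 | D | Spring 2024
SELECT name, credits FROM courses WHERE credits <= 4

Execution result:
name | credits
Statistics 101 | 3
Biology 201 | 3
Calculus 201 | 4
Art 101 | 3
Linear Algebra 201 | 3
Algorithms 201 | 3
Chemistry 101 | 4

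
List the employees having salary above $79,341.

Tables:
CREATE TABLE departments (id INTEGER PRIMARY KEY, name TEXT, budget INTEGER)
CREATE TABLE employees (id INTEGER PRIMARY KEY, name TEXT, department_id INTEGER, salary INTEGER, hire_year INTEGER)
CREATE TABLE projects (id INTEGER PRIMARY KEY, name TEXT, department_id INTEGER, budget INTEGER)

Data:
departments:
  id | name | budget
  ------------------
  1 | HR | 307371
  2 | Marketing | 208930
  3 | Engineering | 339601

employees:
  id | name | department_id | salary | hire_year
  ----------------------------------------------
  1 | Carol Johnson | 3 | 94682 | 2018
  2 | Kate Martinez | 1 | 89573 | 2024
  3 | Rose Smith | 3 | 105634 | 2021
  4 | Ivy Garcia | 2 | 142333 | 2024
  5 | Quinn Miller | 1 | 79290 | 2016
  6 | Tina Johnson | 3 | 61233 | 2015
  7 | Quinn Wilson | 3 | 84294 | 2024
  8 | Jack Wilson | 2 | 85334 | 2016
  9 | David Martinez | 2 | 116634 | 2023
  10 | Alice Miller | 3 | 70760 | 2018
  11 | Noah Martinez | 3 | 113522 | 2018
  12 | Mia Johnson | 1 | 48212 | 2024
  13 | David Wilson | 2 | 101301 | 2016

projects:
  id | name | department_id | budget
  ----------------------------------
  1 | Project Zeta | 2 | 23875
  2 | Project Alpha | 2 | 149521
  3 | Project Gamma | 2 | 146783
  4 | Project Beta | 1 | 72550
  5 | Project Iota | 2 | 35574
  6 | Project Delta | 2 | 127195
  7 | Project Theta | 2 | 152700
SELECT name, salary FROM employees WHERE salary > 79341

Execution result:
name | salary
Carol Johnson | 94682
Kate Martinez | 89573
Rose Smith | 105634
Ivy Garcia | 142333
Quinn Wilson | 84294
Jack Wilson | 85334
David Martinez | 116634
Noah Martinez | 113522
David Wilson | 101301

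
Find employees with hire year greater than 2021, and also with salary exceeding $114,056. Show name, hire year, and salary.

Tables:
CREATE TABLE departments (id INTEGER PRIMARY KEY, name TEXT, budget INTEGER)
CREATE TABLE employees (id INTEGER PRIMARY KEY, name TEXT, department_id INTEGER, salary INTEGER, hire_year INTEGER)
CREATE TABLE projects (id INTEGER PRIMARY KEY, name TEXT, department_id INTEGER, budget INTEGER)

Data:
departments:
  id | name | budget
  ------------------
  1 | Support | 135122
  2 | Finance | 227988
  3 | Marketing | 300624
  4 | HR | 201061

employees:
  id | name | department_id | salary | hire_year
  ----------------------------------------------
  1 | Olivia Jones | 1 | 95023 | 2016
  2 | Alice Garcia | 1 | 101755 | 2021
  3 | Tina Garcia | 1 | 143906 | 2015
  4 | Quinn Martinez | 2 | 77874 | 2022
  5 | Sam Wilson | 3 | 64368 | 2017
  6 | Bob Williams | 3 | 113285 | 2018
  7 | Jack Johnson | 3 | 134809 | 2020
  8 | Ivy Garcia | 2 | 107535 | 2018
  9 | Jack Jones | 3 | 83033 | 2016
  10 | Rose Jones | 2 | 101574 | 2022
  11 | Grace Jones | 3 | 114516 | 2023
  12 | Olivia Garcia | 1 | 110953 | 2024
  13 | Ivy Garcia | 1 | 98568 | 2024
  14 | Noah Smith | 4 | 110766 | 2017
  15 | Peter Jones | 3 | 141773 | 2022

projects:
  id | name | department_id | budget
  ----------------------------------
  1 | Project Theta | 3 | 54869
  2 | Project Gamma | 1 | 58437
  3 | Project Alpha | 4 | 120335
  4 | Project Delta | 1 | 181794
SELECT name, hire_year, salary FROM employees WHERE hire_year > 2021 AND salary > 114056

Execution result:
name | hire_year | salary
Grace Jones | 2023 | 114516
Peter Jones | 2022 | 141773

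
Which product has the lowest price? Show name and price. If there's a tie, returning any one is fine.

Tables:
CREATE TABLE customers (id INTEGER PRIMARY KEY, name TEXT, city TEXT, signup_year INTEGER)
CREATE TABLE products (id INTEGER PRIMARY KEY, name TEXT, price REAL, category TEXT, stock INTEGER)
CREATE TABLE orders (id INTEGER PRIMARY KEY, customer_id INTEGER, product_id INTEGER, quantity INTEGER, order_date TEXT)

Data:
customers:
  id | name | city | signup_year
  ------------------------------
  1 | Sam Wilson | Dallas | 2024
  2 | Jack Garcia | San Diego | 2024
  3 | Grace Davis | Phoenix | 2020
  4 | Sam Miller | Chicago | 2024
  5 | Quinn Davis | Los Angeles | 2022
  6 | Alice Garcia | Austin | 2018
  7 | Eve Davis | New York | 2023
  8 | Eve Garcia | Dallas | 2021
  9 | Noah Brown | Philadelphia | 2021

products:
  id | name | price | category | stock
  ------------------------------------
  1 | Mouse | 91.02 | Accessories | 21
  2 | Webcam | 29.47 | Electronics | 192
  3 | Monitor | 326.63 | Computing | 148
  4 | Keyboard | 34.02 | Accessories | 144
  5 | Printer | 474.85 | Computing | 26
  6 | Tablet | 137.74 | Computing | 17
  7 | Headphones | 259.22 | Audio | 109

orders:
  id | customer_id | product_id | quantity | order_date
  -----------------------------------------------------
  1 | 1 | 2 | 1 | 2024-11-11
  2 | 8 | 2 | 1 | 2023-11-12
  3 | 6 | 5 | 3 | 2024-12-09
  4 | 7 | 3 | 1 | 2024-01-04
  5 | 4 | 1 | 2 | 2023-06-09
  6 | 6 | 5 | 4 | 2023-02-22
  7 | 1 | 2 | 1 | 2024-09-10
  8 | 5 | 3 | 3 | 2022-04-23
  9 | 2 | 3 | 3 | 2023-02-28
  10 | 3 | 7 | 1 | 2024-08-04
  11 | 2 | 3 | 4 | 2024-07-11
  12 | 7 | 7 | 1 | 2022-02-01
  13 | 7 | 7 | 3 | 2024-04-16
SELECT name, price FROM products ORDER BY price ASC LIMIT 1

Execution result:
name | price
Webcam | 29.47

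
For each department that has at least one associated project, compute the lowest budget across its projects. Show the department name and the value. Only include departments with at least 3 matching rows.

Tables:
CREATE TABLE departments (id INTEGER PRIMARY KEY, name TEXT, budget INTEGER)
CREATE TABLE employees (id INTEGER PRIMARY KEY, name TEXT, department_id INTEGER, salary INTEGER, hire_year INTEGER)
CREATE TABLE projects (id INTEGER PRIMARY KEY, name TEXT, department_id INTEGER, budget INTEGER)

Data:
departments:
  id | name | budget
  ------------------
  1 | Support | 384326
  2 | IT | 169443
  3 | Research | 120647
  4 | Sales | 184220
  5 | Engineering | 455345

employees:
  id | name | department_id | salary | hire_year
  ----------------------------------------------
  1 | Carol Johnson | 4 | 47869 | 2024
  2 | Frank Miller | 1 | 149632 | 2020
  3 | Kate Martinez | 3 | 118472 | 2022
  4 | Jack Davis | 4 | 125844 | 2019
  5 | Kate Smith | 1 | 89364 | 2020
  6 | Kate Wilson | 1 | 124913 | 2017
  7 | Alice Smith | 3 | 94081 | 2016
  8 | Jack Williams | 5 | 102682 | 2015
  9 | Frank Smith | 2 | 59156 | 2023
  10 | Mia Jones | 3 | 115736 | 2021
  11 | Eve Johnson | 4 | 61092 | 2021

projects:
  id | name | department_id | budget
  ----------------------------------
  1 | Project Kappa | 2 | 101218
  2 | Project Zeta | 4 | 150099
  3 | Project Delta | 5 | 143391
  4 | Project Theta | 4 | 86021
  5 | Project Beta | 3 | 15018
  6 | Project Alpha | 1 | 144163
SELECT p.name, MIN(c.budget) AS min_budget FROM projects c JOIN departments p ON c.department_id = p.id GROUP BY p.id, p.name HAVING COUNT(*) >= 3

Execution result:
(no rows)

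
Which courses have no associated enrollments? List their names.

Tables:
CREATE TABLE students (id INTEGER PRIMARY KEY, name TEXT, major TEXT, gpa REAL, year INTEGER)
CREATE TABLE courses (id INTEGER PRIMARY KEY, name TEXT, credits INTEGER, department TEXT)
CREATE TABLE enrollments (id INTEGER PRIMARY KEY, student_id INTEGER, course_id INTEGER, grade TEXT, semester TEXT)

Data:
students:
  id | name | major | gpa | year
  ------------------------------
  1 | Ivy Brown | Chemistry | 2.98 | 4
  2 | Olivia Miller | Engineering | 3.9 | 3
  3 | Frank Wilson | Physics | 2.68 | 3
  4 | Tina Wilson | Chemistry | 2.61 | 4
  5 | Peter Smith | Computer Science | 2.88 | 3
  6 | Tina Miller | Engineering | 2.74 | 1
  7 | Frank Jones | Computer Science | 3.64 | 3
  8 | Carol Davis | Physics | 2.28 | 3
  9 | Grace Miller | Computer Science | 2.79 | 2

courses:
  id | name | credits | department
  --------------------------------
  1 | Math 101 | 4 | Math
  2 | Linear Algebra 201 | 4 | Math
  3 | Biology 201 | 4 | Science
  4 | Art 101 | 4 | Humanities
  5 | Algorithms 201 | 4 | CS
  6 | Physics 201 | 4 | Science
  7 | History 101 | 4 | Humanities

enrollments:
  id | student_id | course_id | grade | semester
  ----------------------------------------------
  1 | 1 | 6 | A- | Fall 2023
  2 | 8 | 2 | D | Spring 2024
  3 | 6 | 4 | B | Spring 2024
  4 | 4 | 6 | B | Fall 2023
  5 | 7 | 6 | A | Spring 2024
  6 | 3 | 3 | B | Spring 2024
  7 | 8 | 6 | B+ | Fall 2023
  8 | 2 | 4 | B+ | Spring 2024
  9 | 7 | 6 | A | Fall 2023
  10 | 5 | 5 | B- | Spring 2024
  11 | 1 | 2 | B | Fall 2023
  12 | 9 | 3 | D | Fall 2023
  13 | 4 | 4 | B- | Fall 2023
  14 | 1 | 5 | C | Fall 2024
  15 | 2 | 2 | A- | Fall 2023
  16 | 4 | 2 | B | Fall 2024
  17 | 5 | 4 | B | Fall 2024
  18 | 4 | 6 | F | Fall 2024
SELECT p.name FROM courses p LEFT JOIN enrollments c ON c.course_id = p.id WHERE c.id IS NULL

Execution result:
name
Math 101
History 101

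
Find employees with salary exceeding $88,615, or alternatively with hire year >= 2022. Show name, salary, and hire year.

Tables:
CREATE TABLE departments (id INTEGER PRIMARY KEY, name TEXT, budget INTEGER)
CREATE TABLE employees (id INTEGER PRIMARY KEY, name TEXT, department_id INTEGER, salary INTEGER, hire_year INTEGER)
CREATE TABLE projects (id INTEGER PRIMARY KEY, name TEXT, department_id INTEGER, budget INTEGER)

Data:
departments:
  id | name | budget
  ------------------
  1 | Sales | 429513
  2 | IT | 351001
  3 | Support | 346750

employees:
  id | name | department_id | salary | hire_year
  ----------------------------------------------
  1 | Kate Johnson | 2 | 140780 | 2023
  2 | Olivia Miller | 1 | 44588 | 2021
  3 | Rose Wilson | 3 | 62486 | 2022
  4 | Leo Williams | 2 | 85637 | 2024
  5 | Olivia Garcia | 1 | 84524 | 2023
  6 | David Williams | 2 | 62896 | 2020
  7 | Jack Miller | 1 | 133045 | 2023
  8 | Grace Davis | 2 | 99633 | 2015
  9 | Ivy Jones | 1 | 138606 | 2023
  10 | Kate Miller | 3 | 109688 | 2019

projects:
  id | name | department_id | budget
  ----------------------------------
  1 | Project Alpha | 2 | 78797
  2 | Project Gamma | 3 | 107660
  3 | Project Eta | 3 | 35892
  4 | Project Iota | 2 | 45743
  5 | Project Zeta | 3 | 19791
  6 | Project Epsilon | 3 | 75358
SELECT name, salary, hire_year FROM employees WHERE salary > 88615 OR hire_year >= 2022

Execution result:
name | salary | hire_year
Kate Johnson | 140780 | 2023
Rose Wilson | 62486 | 2022
Leo Williams | 85637 | 2024
Olivia Garcia | 84524 | 2023
Jack Miller | 133045 | 2023
Grace Davis | 99633 | 2015
Ivy Jones | 138606 | 2023
Kate Miller | 109688 | 2019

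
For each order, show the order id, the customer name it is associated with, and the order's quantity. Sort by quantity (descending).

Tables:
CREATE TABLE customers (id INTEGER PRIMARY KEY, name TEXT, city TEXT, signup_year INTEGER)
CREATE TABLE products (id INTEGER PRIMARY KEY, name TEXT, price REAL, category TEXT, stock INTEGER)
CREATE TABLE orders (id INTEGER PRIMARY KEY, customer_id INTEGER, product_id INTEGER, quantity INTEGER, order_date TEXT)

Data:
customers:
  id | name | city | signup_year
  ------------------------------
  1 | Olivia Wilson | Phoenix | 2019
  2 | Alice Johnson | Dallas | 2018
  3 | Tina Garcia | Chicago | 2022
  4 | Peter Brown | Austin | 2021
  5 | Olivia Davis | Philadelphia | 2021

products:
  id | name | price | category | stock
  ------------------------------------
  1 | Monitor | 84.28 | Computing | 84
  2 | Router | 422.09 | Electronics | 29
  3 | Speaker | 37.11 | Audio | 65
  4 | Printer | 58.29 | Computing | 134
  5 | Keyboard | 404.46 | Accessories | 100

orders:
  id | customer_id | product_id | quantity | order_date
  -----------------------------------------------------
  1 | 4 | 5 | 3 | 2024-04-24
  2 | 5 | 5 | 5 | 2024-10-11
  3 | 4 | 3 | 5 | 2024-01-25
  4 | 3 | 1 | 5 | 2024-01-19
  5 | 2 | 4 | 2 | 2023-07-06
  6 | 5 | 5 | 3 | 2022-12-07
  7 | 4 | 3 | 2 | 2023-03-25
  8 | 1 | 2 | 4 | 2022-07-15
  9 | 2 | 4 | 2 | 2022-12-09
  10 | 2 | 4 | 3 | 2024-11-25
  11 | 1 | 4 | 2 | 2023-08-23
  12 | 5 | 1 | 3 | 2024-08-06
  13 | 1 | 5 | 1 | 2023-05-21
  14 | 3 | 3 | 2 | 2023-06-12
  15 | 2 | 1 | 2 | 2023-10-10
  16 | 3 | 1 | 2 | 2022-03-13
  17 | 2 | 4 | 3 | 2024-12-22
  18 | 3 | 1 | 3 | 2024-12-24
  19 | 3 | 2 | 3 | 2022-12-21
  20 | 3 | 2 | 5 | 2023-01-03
SELECT c.id, p.name AS customer, c.quantity FROM orders c JOIN customers p ON c.customer_id = p.id ORDER BY c.quantity DESC

Execution result:
id | customer | quantity
2 | Olivia Davis | 5
3 | Peter Brown | 5
4 | Tina Garcia | 5
20 | Tina Garcia | 5
8 | Olivia Wilson | 4
1 | Peter Brown | 3
6 | Olivia Davis | 3
10 | Alice Johnson | 3
12 | Olivia Davis | 3
17 | Alice Johnson | 3
18 | Tina Garcia | 3
19 | Tina Garcia | 3
5 | Alice Johnson | 2
7 | Peter Brown | 2
9 | Alice Johnson | 2
11 | Olivia Wilson | 2
14 | Tina Garcia | 2
15 | Alice Johnson | 2
16 | Tina Garcia | 2
13 | Olivia Wilson | 1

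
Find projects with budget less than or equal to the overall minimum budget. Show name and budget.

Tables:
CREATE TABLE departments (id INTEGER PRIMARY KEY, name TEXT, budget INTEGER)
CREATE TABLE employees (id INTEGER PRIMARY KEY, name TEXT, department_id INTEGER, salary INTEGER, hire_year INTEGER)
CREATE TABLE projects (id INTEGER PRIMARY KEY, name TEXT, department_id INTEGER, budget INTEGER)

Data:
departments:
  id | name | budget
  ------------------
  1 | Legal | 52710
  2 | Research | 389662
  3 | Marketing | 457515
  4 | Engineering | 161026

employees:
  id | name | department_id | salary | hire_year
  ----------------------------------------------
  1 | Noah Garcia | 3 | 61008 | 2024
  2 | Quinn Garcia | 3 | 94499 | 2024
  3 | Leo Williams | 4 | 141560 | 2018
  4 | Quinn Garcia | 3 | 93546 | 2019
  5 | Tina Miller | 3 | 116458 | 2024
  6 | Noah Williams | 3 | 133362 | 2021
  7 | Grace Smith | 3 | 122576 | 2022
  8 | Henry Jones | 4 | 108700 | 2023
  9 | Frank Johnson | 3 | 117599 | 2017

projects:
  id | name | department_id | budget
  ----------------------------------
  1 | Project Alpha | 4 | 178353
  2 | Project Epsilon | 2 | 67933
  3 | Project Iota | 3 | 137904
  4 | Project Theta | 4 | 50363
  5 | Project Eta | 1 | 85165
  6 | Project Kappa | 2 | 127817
SELECT name, budget FROM projects WHERE budget <= (SELECT MIN(budget) FROM projects)

Execution result:
name | budget
Project Theta | 50363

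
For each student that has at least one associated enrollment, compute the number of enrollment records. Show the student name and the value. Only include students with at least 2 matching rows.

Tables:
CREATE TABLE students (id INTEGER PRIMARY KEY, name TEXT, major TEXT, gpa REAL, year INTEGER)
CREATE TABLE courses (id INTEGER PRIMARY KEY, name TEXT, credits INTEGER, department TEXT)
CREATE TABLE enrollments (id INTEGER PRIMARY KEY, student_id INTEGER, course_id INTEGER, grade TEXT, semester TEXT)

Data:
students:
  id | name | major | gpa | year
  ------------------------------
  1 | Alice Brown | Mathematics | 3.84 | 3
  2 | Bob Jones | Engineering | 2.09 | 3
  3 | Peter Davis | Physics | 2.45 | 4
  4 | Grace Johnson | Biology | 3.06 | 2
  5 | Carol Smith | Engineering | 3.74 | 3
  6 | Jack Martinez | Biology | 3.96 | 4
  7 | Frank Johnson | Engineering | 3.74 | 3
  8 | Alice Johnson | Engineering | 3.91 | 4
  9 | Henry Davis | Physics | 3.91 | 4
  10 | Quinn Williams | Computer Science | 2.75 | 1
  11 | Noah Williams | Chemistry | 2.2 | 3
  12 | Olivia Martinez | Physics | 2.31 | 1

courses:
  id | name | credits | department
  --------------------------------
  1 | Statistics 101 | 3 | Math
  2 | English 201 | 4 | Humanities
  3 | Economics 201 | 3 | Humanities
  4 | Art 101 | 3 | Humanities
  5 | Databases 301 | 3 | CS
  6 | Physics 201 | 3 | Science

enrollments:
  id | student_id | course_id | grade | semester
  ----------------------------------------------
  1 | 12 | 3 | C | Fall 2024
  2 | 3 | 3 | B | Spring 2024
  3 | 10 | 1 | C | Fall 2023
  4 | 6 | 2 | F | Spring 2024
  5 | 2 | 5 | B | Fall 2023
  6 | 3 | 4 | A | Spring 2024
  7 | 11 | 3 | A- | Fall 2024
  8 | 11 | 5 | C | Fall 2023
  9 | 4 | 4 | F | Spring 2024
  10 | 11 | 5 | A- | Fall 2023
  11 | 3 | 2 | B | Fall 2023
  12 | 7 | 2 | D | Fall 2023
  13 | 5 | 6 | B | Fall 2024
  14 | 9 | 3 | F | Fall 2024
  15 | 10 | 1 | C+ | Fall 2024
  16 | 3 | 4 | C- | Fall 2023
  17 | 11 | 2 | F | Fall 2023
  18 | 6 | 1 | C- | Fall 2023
SELECT p.name, COUNT(*) AS n FROM enrollments c JOIN students p ON c.student_id = p.id GROUP BY p.id, p.name HAVING COUNT(*) >= 2

Execution result:
name | n
Peter Davis | 4
Jack Martinez | 2
Quinn Williams | 2
Noah Williams | 4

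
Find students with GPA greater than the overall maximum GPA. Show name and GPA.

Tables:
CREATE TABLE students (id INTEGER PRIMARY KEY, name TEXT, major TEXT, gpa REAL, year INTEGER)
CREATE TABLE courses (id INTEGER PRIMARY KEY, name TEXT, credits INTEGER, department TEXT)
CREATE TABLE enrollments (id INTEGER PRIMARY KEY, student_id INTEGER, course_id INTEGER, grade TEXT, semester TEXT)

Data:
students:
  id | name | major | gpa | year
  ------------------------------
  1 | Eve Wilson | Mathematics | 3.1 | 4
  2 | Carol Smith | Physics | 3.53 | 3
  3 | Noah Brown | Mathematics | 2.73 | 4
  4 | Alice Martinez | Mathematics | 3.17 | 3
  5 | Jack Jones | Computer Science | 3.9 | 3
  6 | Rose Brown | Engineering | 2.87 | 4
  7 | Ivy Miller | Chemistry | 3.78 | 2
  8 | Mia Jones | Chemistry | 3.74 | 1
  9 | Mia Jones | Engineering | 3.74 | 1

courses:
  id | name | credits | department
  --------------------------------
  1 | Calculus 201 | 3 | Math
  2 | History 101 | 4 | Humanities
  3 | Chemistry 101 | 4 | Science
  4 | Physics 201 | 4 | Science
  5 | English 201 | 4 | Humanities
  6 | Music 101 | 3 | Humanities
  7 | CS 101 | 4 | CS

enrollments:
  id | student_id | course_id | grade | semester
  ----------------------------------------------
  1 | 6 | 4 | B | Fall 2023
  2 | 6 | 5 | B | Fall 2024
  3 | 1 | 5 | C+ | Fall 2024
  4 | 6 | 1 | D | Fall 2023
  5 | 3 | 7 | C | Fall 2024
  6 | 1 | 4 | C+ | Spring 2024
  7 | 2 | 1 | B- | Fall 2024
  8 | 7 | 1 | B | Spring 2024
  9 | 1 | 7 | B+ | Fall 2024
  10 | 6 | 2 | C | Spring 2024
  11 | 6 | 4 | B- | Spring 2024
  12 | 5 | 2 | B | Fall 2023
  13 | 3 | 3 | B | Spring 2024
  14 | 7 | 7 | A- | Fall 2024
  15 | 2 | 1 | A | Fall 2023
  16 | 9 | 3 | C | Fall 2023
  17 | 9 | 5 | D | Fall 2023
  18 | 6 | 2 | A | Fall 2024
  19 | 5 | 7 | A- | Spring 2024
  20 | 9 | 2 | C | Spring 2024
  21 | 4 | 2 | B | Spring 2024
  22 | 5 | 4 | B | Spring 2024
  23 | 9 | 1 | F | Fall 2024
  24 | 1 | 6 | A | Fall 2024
SELECT name, gpa FROM students WHERE gpa > (SELECT MAX(gpa) FROM students)

Execution result:
(no rows)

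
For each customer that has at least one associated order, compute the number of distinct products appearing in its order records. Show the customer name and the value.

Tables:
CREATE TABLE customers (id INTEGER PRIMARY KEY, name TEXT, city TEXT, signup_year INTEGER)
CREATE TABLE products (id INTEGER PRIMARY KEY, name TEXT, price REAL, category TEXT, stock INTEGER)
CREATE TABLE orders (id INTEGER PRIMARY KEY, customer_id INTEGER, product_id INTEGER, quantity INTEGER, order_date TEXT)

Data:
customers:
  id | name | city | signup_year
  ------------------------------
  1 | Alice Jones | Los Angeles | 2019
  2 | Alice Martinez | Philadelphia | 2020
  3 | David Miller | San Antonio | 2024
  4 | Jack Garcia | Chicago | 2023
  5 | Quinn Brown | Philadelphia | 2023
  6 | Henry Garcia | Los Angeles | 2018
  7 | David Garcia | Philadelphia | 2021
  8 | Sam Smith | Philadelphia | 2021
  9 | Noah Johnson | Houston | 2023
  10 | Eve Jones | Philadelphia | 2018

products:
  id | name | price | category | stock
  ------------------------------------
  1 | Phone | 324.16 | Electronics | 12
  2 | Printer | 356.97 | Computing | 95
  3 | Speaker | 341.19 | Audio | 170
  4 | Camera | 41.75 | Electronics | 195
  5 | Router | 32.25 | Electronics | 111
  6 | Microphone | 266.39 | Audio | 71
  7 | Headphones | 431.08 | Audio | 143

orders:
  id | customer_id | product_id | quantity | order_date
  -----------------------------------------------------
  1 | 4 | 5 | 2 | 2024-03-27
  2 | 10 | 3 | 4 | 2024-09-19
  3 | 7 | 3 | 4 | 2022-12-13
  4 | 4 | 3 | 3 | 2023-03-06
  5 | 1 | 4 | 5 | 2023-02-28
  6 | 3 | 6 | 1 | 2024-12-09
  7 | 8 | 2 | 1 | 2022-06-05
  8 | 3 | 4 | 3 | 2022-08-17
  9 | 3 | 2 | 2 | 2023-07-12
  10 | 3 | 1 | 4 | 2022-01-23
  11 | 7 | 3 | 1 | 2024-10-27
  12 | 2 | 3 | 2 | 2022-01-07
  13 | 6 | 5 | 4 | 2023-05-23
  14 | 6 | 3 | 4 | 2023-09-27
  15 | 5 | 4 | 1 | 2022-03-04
SELECT p.name, COUNT(DISTINCT c.product_id) AS distinct_product_count FROM orders c JOIN customers p ON c.customer_id = p.id GROUP BY p.id, p.name

Execution result:
name | distinct_product_count
Alice Jones | 1
Alice Martinez | 1
David Miller | 4
Jack Garcia | 2
Quinn Brown | 1
Henry Garcia | 2
David Garcia | 1
Sam Smith | 1
Eve Jones | 1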